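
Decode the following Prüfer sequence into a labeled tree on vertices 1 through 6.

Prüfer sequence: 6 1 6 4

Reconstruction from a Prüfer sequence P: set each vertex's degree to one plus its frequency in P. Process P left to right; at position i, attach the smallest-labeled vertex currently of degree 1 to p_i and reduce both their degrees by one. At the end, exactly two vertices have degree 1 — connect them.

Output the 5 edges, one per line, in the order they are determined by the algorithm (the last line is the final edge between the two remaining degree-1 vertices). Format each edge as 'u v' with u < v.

Initial degrees: {1:2, 2:1, 3:1, 4:2, 5:1, 6:3}
Step 1: smallest deg-1 vertex = 2, p_1 = 6. Add edge {2,6}. Now deg[2]=0, deg[6]=2.
Step 2: smallest deg-1 vertex = 3, p_2 = 1. Add edge {1,3}. Now deg[3]=0, deg[1]=1.
Step 3: smallest deg-1 vertex = 1, p_3 = 6. Add edge {1,6}. Now deg[1]=0, deg[6]=1.
Step 4: smallest deg-1 vertex = 5, p_4 = 4. Add edge {4,5}. Now deg[5]=0, deg[4]=1.
Final: two remaining deg-1 vertices are 4, 6. Add edge {4,6}.

Answer: 2 6
1 3
1 6
4 5
4 6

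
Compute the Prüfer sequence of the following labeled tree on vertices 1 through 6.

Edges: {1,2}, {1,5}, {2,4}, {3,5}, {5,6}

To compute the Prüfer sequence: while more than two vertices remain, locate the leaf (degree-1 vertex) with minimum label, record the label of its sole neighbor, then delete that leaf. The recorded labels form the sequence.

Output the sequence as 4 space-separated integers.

Step 1: leaves = {3,4,6}. Remove smallest leaf 3, emit neighbor 5.
Step 2: leaves = {4,6}. Remove smallest leaf 4, emit neighbor 2.
Step 3: leaves = {2,6}. Remove smallest leaf 2, emit neighbor 1.
Step 4: leaves = {1,6}. Remove smallest leaf 1, emit neighbor 5.
Done: 2 vertices remain (5, 6). Sequence = [5 2 1 5]

Answer: 5 2 1 5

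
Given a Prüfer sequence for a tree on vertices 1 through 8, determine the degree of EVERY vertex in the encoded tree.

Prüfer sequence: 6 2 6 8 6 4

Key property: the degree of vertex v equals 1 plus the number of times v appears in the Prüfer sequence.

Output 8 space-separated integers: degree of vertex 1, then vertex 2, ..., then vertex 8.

Answer: 1 2 1 2 1 4 1 2

Derivation:
p_1 = 6: count[6] becomes 1
p_2 = 2: count[2] becomes 1
p_3 = 6: count[6] becomes 2
p_4 = 8: count[8] becomes 1
p_5 = 6: count[6] becomes 3
p_6 = 4: count[4] becomes 1
Degrees (1 + count): deg[1]=1+0=1, deg[2]=1+1=2, deg[3]=1+0=1, deg[4]=1+1=2, deg[5]=1+0=1, deg[6]=1+3=4, deg[7]=1+0=1, deg[8]=1+1=2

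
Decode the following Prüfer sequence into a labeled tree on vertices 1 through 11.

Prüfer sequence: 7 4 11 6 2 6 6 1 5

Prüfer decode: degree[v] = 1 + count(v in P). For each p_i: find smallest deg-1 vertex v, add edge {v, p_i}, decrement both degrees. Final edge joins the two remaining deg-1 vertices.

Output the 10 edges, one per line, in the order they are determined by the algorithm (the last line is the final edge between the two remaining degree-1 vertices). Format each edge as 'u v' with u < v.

Initial degrees: {1:2, 2:2, 3:1, 4:2, 5:2, 6:4, 7:2, 8:1, 9:1, 10:1, 11:2}
Step 1: smallest deg-1 vertex = 3, p_1 = 7. Add edge {3,7}. Now deg[3]=0, deg[7]=1.
Step 2: smallest deg-1 vertex = 7, p_2 = 4. Add edge {4,7}. Now deg[7]=0, deg[4]=1.
Step 3: smallest deg-1 vertex = 4, p_3 = 11. Add edge {4,11}. Now deg[4]=0, deg[11]=1.
Step 4: smallest deg-1 vertex = 8, p_4 = 6. Add edge {6,8}. Now deg[8]=0, deg[6]=3.
Step 5: smallest deg-1 vertex = 9, p_5 = 2. Add edge {2,9}. Now deg[9]=0, deg[2]=1.
Step 6: smallest deg-1 vertex = 2, p_6 = 6. Add edge {2,6}. Now deg[2]=0, deg[6]=2.
Step 7: smallest deg-1 vertex = 10, p_7 = 6. Add edge {6,10}. Now deg[10]=0, deg[6]=1.
Step 8: smallest deg-1 vertex = 6, p_8 = 1. Add edge {1,6}. Now deg[6]=0, deg[1]=1.
Step 9: smallest deg-1 vertex = 1, p_9 = 5. Add edge {1,5}. Now deg[1]=0, deg[5]=1.
Final: two remaining deg-1 vertices are 5, 11. Add edge {5,11}.

Answer: 3 7
4 7
4 11
6 8
2 9
2 6
6 10
1 6
1 5
5 11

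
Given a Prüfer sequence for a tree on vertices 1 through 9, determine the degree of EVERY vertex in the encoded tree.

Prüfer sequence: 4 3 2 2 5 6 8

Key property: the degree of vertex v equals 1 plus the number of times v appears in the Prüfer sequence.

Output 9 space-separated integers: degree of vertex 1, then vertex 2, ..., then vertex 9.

Answer: 1 3 2 2 2 2 1 2 1

Derivation:
p_1 = 4: count[4] becomes 1
p_2 = 3: count[3] becomes 1
p_3 = 2: count[2] becomes 1
p_4 = 2: count[2] becomes 2
p_5 = 5: count[5] becomes 1
p_6 = 6: count[6] becomes 1
p_7 = 8: count[8] becomes 1
Degrees (1 + count): deg[1]=1+0=1, deg[2]=1+2=3, deg[3]=1+1=2, deg[4]=1+1=2, deg[5]=1+1=2, deg[6]=1+1=2, deg[7]=1+0=1, deg[8]=1+1=2, deg[9]=1+0=1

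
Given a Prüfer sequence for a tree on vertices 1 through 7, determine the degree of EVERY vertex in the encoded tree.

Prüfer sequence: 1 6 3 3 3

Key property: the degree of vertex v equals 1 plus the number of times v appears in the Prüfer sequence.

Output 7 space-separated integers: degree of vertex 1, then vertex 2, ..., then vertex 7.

Answer: 2 1 4 1 1 2 1

Derivation:
p_1 = 1: count[1] becomes 1
p_2 = 6: count[6] becomes 1
p_3 = 3: count[3] becomes 1
p_4 = 3: count[3] becomes 2
p_5 = 3: count[3] becomes 3
Degrees (1 + count): deg[1]=1+1=2, deg[2]=1+0=1, deg[3]=1+3=4, deg[4]=1+0=1, deg[5]=1+0=1, deg[6]=1+1=2, deg[7]=1+0=1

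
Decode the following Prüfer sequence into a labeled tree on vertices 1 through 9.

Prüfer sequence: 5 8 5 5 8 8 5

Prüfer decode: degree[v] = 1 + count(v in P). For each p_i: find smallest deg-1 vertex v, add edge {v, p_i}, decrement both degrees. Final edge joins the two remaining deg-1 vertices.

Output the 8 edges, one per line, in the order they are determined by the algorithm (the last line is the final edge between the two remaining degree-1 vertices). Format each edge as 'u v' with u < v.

Initial degrees: {1:1, 2:1, 3:1, 4:1, 5:5, 6:1, 7:1, 8:4, 9:1}
Step 1: smallest deg-1 vertex = 1, p_1 = 5. Add edge {1,5}. Now deg[1]=0, deg[5]=4.
Step 2: smallest deg-1 vertex = 2, p_2 = 8. Add edge {2,8}. Now deg[2]=0, deg[8]=3.
Step 3: smallest deg-1 vertex = 3, p_3 = 5. Add edge {3,5}. Now deg[3]=0, deg[5]=3.
Step 4: smallest deg-1 vertex = 4, p_4 = 5. Add edge {4,5}. Now deg[4]=0, deg[5]=2.
Step 5: smallest deg-1 vertex = 6, p_5 = 8. Add edge {6,8}. Now deg[6]=0, deg[8]=2.
Step 6: smallest deg-1 vertex = 7, p_6 = 8. Add edge {7,8}. Now deg[7]=0, deg[8]=1.
Step 7: smallest deg-1 vertex = 8, p_7 = 5. Add edge {5,8}. Now deg[8]=0, deg[5]=1.
Final: two remaining deg-1 vertices are 5, 9. Add edge {5,9}.

Answer: 1 5
2 8
3 5
4 5
6 8
7 8
5 8
5 9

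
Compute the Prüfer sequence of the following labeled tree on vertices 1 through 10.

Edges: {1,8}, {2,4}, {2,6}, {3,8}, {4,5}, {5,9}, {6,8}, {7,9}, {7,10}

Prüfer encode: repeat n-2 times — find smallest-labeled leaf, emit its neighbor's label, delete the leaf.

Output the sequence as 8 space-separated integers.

Answer: 8 8 6 2 4 5 9 7

Derivation:
Step 1: leaves = {1,3,10}. Remove smallest leaf 1, emit neighbor 8.
Step 2: leaves = {3,10}. Remove smallest leaf 3, emit neighbor 8.
Step 3: leaves = {8,10}. Remove smallest leaf 8, emit neighbor 6.
Step 4: leaves = {6,10}. Remove smallest leaf 6, emit neighbor 2.
Step 5: leaves = {2,10}. Remove smallest leaf 2, emit neighbor 4.
Step 6: leaves = {4,10}. Remove smallest leaf 4, emit neighbor 5.
Step 7: leaves = {5,10}. Remove smallest leaf 5, emit neighbor 9.
Step 8: leaves = {9,10}. Remove smallest leaf 9, emit neighbor 7.
Done: 2 vertices remain (7, 10). Sequence = [8 8 6 2 4 5 9 7]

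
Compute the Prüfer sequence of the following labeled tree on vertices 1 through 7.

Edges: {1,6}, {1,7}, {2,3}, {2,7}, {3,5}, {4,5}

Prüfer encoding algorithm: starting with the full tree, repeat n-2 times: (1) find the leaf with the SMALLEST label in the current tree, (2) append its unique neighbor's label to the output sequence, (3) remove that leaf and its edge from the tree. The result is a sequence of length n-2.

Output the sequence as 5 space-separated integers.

Step 1: leaves = {4,6}. Remove smallest leaf 4, emit neighbor 5.
Step 2: leaves = {5,6}. Remove smallest leaf 5, emit neighbor 3.
Step 3: leaves = {3,6}. Remove smallest leaf 3, emit neighbor 2.
Step 4: leaves = {2,6}. Remove smallest leaf 2, emit neighbor 7.
Step 5: leaves = {6,7}. Remove smallest leaf 6, emit neighbor 1.
Done: 2 vertices remain (1, 7). Sequence = [5 3 2 7 1]

Answer: 5 3 2 7 1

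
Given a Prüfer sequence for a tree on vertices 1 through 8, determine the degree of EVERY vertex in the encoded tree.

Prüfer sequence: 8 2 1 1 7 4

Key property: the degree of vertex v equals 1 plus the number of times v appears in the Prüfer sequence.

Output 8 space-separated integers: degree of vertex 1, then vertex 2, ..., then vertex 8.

Answer: 3 2 1 2 1 1 2 2

Derivation:
p_1 = 8: count[8] becomes 1
p_2 = 2: count[2] becomes 1
p_3 = 1: count[1] becomes 1
p_4 = 1: count[1] becomes 2
p_5 = 7: count[7] becomes 1
p_6 = 4: count[4] becomes 1
Degrees (1 + count): deg[1]=1+2=3, deg[2]=1+1=2, deg[3]=1+0=1, deg[4]=1+1=2, deg[5]=1+0=1, deg[6]=1+0=1, deg[7]=1+1=2, deg[8]=1+1=2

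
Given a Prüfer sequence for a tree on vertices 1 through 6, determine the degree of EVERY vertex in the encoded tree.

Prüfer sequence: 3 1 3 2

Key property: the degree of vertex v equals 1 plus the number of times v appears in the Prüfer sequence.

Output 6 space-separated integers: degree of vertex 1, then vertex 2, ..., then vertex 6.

Answer: 2 2 3 1 1 1

Derivation:
p_1 = 3: count[3] becomes 1
p_2 = 1: count[1] becomes 1
p_3 = 3: count[3] becomes 2
p_4 = 2: count[2] becomes 1
Degrees (1 + count): deg[1]=1+1=2, deg[2]=1+1=2, deg[3]=1+2=3, deg[4]=1+0=1, deg[5]=1+0=1, deg[6]=1+0=1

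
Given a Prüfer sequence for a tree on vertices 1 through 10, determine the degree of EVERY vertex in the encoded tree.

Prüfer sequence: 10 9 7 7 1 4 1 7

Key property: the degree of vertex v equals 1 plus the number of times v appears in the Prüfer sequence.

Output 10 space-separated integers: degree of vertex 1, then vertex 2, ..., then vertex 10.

Answer: 3 1 1 2 1 1 4 1 2 2

Derivation:
p_1 = 10: count[10] becomes 1
p_2 = 9: count[9] becomes 1
p_3 = 7: count[7] becomes 1
p_4 = 7: count[7] becomes 2
p_5 = 1: count[1] becomes 1
p_6 = 4: count[4] becomes 1
p_7 = 1: count[1] becomes 2
p_8 = 7: count[7] becomes 3
Degrees (1 + count): deg[1]=1+2=3, deg[2]=1+0=1, deg[3]=1+0=1, deg[4]=1+1=2, deg[5]=1+0=1, deg[6]=1+0=1, deg[7]=1+3=4, deg[8]=1+0=1, deg[9]=1+1=2, deg[10]=1+1=2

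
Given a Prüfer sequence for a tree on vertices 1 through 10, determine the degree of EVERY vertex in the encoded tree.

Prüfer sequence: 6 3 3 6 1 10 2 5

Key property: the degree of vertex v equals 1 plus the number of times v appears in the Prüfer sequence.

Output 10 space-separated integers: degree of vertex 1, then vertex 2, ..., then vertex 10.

p_1 = 6: count[6] becomes 1
p_2 = 3: count[3] becomes 1
p_3 = 3: count[3] becomes 2
p_4 = 6: count[6] becomes 2
p_5 = 1: count[1] becomes 1
p_6 = 10: count[10] becomes 1
p_7 = 2: count[2] becomes 1
p_8 = 5: count[5] becomes 1
Degrees (1 + count): deg[1]=1+1=2, deg[2]=1+1=2, deg[3]=1+2=3, deg[4]=1+0=1, deg[5]=1+1=2, deg[6]=1+2=3, deg[7]=1+0=1, deg[8]=1+0=1, deg[9]=1+0=1, deg[10]=1+1=2

Answer: 2 2 3 1 2 3 1 1 1 2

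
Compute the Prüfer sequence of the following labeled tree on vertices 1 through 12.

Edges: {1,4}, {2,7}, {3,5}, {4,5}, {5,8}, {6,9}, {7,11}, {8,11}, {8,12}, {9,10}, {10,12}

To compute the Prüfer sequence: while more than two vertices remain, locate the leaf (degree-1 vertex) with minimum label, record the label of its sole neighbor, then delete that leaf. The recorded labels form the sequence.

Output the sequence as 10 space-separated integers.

Answer: 4 7 5 5 8 9 11 10 12 8

Derivation:
Step 1: leaves = {1,2,3,6}. Remove smallest leaf 1, emit neighbor 4.
Step 2: leaves = {2,3,4,6}. Remove smallest leaf 2, emit neighbor 7.
Step 3: leaves = {3,4,6,7}. Remove smallest leaf 3, emit neighbor 5.
Step 4: leaves = {4,6,7}. Remove smallest leaf 4, emit neighbor 5.
Step 5: leaves = {5,6,7}. Remove smallest leaf 5, emit neighbor 8.
Step 6: leaves = {6,7}. Remove smallest leaf 6, emit neighbor 9.
Step 7: leaves = {7,9}. Remove smallest leaf 7, emit neighbor 11.
Step 8: leaves = {9,11}. Remove smallest leaf 9, emit neighbor 10.
Step 9: leaves = {10,11}. Remove smallest leaf 10, emit neighbor 12.
Step 10: leaves = {11,12}. Remove smallest leaf 11, emit neighbor 8.
Done: 2 vertices remain (8, 12). Sequence = [4 7 5 5 8 9 11 10 12 8]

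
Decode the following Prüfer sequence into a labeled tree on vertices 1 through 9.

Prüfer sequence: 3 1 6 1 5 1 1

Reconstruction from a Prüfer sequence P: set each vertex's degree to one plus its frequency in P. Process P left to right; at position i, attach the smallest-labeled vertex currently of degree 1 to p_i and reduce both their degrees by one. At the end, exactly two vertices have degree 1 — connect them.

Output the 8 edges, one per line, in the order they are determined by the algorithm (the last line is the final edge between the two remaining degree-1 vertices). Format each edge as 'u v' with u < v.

Answer: 2 3
1 3
4 6
1 6
5 7
1 5
1 8
1 9

Derivation:
Initial degrees: {1:5, 2:1, 3:2, 4:1, 5:2, 6:2, 7:1, 8:1, 9:1}
Step 1: smallest deg-1 vertex = 2, p_1 = 3. Add edge {2,3}. Now deg[2]=0, deg[3]=1.
Step 2: smallest deg-1 vertex = 3, p_2 = 1. Add edge {1,3}. Now deg[3]=0, deg[1]=4.
Step 3: smallest deg-1 vertex = 4, p_3 = 6. Add edge {4,6}. Now deg[4]=0, deg[6]=1.
Step 4: smallest deg-1 vertex = 6, p_4 = 1. Add edge {1,6}. Now deg[6]=0, deg[1]=3.
Step 5: smallest deg-1 vertex = 7, p_5 = 5. Add edge {5,7}. Now deg[7]=0, deg[5]=1.
Step 6: smallest deg-1 vertex = 5, p_6 = 1. Add edge {1,5}. Now deg[5]=0, deg[1]=2.
Step 7: smallest deg-1 vertex = 8, p_7 = 1. Add edge {1,8}. Now deg[8]=0, deg[1]=1.
Final: two remaining deg-1 vertices are 1, 9. Add edge {1,9}.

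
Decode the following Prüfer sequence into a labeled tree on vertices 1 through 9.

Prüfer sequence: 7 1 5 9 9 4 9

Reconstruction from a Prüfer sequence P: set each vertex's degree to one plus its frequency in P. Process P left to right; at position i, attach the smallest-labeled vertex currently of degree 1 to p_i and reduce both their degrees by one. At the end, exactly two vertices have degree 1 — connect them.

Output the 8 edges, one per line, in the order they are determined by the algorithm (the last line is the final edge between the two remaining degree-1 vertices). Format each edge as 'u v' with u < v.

Initial degrees: {1:2, 2:1, 3:1, 4:2, 5:2, 6:1, 7:2, 8:1, 9:4}
Step 1: smallest deg-1 vertex = 2, p_1 = 7. Add edge {2,7}. Now deg[2]=0, deg[7]=1.
Step 2: smallest deg-1 vertex = 3, p_2 = 1. Add edge {1,3}. Now deg[3]=0, deg[1]=1.
Step 3: smallest deg-1 vertex = 1, p_3 = 5. Add edge {1,5}. Now deg[1]=0, deg[5]=1.
Step 4: smallest deg-1 vertex = 5, p_4 = 9. Add edge {5,9}. Now deg[5]=0, deg[9]=3.
Step 5: smallest deg-1 vertex = 6, p_5 = 9. Add edge {6,9}. Now deg[6]=0, deg[9]=2.
Step 6: smallest deg-1 vertex = 7, p_6 = 4. Add edge {4,7}. Now deg[7]=0, deg[4]=1.
Step 7: smallest deg-1 vertex = 4, p_7 = 9. Add edge {4,9}. Now deg[4]=0, deg[9]=1.
Final: two remaining deg-1 vertices are 8, 9. Add edge {8,9}.

Answer: 2 7
1 3
1 5
5 9
6 9
4 7
4 9
8 9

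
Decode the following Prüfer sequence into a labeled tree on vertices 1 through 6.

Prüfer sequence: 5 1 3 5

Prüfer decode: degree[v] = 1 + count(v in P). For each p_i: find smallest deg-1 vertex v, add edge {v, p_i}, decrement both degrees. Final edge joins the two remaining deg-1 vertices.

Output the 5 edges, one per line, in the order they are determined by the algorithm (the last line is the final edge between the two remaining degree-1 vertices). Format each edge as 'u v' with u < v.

Initial degrees: {1:2, 2:1, 3:2, 4:1, 5:3, 6:1}
Step 1: smallest deg-1 vertex = 2, p_1 = 5. Add edge {2,5}. Now deg[2]=0, deg[5]=2.
Step 2: smallest deg-1 vertex = 4, p_2 = 1. Add edge {1,4}. Now deg[4]=0, deg[1]=1.
Step 3: smallest deg-1 vertex = 1, p_3 = 3. Add edge {1,3}. Now deg[1]=0, deg[3]=1.
Step 4: smallest deg-1 vertex = 3, p_4 = 5. Add edge {3,5}. Now deg[3]=0, deg[5]=1.
Final: two remaining deg-1 vertices are 5, 6. Add edge {5,6}.

Answer: 2 5
1 4
1 3
3 5
5 6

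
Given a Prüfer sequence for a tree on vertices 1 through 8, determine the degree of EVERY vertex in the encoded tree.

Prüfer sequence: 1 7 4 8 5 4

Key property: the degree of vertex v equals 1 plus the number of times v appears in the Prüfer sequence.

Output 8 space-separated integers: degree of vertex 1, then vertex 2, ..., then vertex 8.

Answer: 2 1 1 3 2 1 2 2

Derivation:
p_1 = 1: count[1] becomes 1
p_2 = 7: count[7] becomes 1
p_3 = 4: count[4] becomes 1
p_4 = 8: count[8] becomes 1
p_5 = 5: count[5] becomes 1
p_6 = 4: count[4] becomes 2
Degrees (1 + count): deg[1]=1+1=2, deg[2]=1+0=1, deg[3]=1+0=1, deg[4]=1+2=3, deg[5]=1+1=2, deg[6]=1+0=1, deg[7]=1+1=2, deg[8]=1+1=2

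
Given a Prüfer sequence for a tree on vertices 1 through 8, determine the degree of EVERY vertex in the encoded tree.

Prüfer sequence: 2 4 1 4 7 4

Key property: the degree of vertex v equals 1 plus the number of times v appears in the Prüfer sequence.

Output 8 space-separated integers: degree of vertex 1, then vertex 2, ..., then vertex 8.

Answer: 2 2 1 4 1 1 2 1

Derivation:
p_1 = 2: count[2] becomes 1
p_2 = 4: count[4] becomes 1
p_3 = 1: count[1] becomes 1
p_4 = 4: count[4] becomes 2
p_5 = 7: count[7] becomes 1
p_6 = 4: count[4] becomes 3
Degrees (1 + count): deg[1]=1+1=2, deg[2]=1+1=2, deg[3]=1+0=1, deg[4]=1+3=4, deg[5]=1+0=1, deg[6]=1+0=1, deg[7]=1+1=2, deg[8]=1+0=1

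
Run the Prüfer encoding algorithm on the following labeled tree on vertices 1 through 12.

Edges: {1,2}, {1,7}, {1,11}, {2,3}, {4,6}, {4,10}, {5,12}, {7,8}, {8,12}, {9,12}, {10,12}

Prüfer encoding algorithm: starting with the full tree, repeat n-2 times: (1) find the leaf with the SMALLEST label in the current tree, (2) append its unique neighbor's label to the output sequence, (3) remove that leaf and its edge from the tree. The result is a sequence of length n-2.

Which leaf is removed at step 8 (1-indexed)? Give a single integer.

Step 1: current leaves = {3,5,6,9,11}. Remove leaf 3 (neighbor: 2).
Step 2: current leaves = {2,5,6,9,11}. Remove leaf 2 (neighbor: 1).
Step 3: current leaves = {5,6,9,11}. Remove leaf 5 (neighbor: 12).
Step 4: current leaves = {6,9,11}. Remove leaf 6 (neighbor: 4).
Step 5: current leaves = {4,9,11}. Remove leaf 4 (neighbor: 10).
Step 6: current leaves = {9,10,11}. Remove leaf 9 (neighbor: 12).
Step 7: current leaves = {10,11}. Remove leaf 10 (neighbor: 12).
Step 8: current leaves = {11,12}. Remove leaf 11 (neighbor: 1).

Answer: 11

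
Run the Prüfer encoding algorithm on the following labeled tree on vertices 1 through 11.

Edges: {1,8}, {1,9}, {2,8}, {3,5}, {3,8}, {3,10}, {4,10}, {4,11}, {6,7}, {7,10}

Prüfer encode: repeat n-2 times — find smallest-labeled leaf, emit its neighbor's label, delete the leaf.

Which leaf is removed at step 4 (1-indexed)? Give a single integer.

Answer: 7

Derivation:
Step 1: current leaves = {2,5,6,9,11}. Remove leaf 2 (neighbor: 8).
Step 2: current leaves = {5,6,9,11}. Remove leaf 5 (neighbor: 3).
Step 3: current leaves = {6,9,11}. Remove leaf 6 (neighbor: 7).
Step 4: current leaves = {7,9,11}. Remove leaf 7 (neighbor: 10).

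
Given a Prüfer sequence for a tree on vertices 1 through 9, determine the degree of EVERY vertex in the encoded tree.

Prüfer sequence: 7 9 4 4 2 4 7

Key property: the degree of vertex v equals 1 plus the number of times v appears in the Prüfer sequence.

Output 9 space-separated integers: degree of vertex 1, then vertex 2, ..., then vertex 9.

p_1 = 7: count[7] becomes 1
p_2 = 9: count[9] becomes 1
p_3 = 4: count[4] becomes 1
p_4 = 4: count[4] becomes 2
p_5 = 2: count[2] becomes 1
p_6 = 4: count[4] becomes 3
p_7 = 7: count[7] becomes 2
Degrees (1 + count): deg[1]=1+0=1, deg[2]=1+1=2, deg[3]=1+0=1, deg[4]=1+3=4, deg[5]=1+0=1, deg[6]=1+0=1, deg[7]=1+2=3, deg[8]=1+0=1, deg[9]=1+1=2

Answer: 1 2 1 4 1 1 3 1 2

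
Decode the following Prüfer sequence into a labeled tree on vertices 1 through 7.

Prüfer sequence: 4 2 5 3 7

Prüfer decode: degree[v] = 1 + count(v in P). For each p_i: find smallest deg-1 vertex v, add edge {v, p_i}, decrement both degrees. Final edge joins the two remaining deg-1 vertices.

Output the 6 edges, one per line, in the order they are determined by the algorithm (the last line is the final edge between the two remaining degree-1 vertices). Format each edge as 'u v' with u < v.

Answer: 1 4
2 4
2 5
3 5
3 7
6 7

Derivation:
Initial degrees: {1:1, 2:2, 3:2, 4:2, 5:2, 6:1, 7:2}
Step 1: smallest deg-1 vertex = 1, p_1 = 4. Add edge {1,4}. Now deg[1]=0, deg[4]=1.
Step 2: smallest deg-1 vertex = 4, p_2 = 2. Add edge {2,4}. Now deg[4]=0, deg[2]=1.
Step 3: smallest deg-1 vertex = 2, p_3 = 5. Add edge {2,5}. Now deg[2]=0, deg[5]=1.
Step 4: smallest deg-1 vertex = 5, p_4 = 3. Add edge {3,5}. Now deg[5]=0, deg[3]=1.
Step 5: smallest deg-1 vertex = 3, p_5 = 7. Add edge {3,7}. Now deg[3]=0, deg[7]=1.
Final: two remaining deg-1 vertices are 6, 7. Add edge {6,7}.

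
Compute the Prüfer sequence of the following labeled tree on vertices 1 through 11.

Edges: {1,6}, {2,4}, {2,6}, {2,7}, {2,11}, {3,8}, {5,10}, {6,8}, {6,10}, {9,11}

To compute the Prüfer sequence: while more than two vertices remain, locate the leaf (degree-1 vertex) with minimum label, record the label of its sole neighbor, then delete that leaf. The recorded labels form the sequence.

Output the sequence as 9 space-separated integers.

Step 1: leaves = {1,3,4,5,7,9}. Remove smallest leaf 1, emit neighbor 6.
Step 2: leaves = {3,4,5,7,9}. Remove smallest leaf 3, emit neighbor 8.
Step 3: leaves = {4,5,7,8,9}. Remove smallest leaf 4, emit neighbor 2.
Step 4: leaves = {5,7,8,9}. Remove smallest leaf 5, emit neighbor 10.
Step 5: leaves = {7,8,9,10}. Remove smallest leaf 7, emit neighbor 2.
Step 6: leaves = {8,9,10}. Remove smallest leaf 8, emit neighbor 6.
Step 7: leaves = {9,10}. Remove smallest leaf 9, emit neighbor 11.
Step 8: leaves = {10,11}. Remove smallest leaf 10, emit neighbor 6.
Step 9: leaves = {6,11}. Remove smallest leaf 6, emit neighbor 2.
Done: 2 vertices remain (2, 11). Sequence = [6 8 2 10 2 6 11 6 2]

Answer: 6 8 2 10 2 6 11 6 2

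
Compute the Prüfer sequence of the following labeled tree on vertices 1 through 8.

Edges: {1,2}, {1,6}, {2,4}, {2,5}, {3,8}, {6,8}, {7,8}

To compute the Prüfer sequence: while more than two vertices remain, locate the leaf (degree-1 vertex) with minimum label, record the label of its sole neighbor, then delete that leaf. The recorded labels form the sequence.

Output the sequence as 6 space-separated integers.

Answer: 8 2 2 1 6 8

Derivation:
Step 1: leaves = {3,4,5,7}. Remove smallest leaf 3, emit neighbor 8.
Step 2: leaves = {4,5,7}. Remove smallest leaf 4, emit neighbor 2.
Step 3: leaves = {5,7}. Remove smallest leaf 5, emit neighbor 2.
Step 4: leaves = {2,7}. Remove smallest leaf 2, emit neighbor 1.
Step 5: leaves = {1,7}. Remove smallest leaf 1, emit neighbor 6.
Step 6: leaves = {6,7}. Remove smallest leaf 6, emit neighbor 8.
Done: 2 vertices remain (7, 8). Sequence = [8 2 2 1 6 8]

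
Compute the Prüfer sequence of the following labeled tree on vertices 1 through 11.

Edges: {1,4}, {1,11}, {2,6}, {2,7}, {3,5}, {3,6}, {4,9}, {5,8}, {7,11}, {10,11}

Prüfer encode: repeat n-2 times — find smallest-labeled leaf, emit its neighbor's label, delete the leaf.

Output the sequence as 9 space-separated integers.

Answer: 5 3 6 2 7 11 4 1 11

Derivation:
Step 1: leaves = {8,9,10}. Remove smallest leaf 8, emit neighbor 5.
Step 2: leaves = {5,9,10}. Remove smallest leaf 5, emit neighbor 3.
Step 3: leaves = {3,9,10}. Remove smallest leaf 3, emit neighbor 6.
Step 4: leaves = {6,9,10}. Remove smallest leaf 6, emit neighbor 2.
Step 5: leaves = {2,9,10}. Remove smallest leaf 2, emit neighbor 7.
Step 6: leaves = {7,9,10}. Remove smallest leaf 7, emit neighbor 11.
Step 7: leaves = {9,10}. Remove smallest leaf 9, emit neighbor 4.
Step 8: leaves = {4,10}. Remove smallest leaf 4, emit neighbor 1.
Step 9: leaves = {1,10}. Remove smallest leaf 1, emit neighbor 11.
Done: 2 vertices remain (10, 11). Sequence = [5 3 6 2 7 11 4 1 11]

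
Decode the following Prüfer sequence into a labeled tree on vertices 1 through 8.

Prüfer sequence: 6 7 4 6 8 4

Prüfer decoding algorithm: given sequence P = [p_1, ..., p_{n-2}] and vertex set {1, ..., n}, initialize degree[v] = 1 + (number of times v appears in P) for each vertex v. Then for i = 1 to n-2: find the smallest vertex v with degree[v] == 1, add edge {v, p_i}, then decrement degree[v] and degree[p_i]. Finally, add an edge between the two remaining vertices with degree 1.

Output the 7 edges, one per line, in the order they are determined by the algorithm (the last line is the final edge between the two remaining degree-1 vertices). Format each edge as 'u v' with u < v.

Answer: 1 6
2 7
3 4
5 6
6 8
4 7
4 8

Derivation:
Initial degrees: {1:1, 2:1, 3:1, 4:3, 5:1, 6:3, 7:2, 8:2}
Step 1: smallest deg-1 vertex = 1, p_1 = 6. Add edge {1,6}. Now deg[1]=0, deg[6]=2.
Step 2: smallest deg-1 vertex = 2, p_2 = 7. Add edge {2,7}. Now deg[2]=0, deg[7]=1.
Step 3: smallest deg-1 vertex = 3, p_3 = 4. Add edge {3,4}. Now deg[3]=0, deg[4]=2.
Step 4: smallest deg-1 vertex = 5, p_4 = 6. Add edge {5,6}. Now deg[5]=0, deg[6]=1.
Step 5: smallest deg-1 vertex = 6, p_5 = 8. Add edge {6,8}. Now deg[6]=0, deg[8]=1.
Step 6: smallest deg-1 vertex = 7, p_6 = 4. Add edge {4,7}. Now deg[7]=0, deg[4]=1.
Final: two remaining deg-1 vertices are 4, 8. Add edge {4,8}.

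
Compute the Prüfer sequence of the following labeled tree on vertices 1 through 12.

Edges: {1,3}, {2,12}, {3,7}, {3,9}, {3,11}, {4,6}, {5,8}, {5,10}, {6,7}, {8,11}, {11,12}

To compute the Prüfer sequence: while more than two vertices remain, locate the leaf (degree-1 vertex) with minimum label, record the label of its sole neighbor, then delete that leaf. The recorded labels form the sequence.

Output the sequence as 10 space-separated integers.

Step 1: leaves = {1,2,4,9,10}. Remove smallest leaf 1, emit neighbor 3.
Step 2: leaves = {2,4,9,10}. Remove smallest leaf 2, emit neighbor 12.
Step 3: leaves = {4,9,10,12}. Remove smallest leaf 4, emit neighbor 6.
Step 4: leaves = {6,9,10,12}. Remove smallest leaf 6, emit neighbor 7.
Step 5: leaves = {7,9,10,12}. Remove smallest leaf 7, emit neighbor 3.
Step 6: leaves = {9,10,12}. Remove smallest leaf 9, emit neighbor 3.
Step 7: leaves = {3,10,12}. Remove smallest leaf 3, emit neighbor 11.
Step 8: leaves = {10,12}. Remove smallest leaf 10, emit neighbor 5.
Step 9: leaves = {5,12}. Remove smallest leaf 5, emit neighbor 8.
Step 10: leaves = {8,12}. Remove smallest leaf 8, emit neighbor 11.
Done: 2 vertices remain (11, 12). Sequence = [3 12 6 7 3 3 11 5 8 11]

Answer: 3 12 6 7 3 3 11 5 8 11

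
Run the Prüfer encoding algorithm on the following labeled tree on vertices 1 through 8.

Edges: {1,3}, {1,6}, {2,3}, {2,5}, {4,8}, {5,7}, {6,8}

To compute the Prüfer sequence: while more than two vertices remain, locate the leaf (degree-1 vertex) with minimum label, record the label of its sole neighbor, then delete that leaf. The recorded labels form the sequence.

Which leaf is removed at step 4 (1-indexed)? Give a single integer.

Answer: 2

Derivation:
Step 1: current leaves = {4,7}. Remove leaf 4 (neighbor: 8).
Step 2: current leaves = {7,8}. Remove leaf 7 (neighbor: 5).
Step 3: current leaves = {5,8}. Remove leaf 5 (neighbor: 2).
Step 4: current leaves = {2,8}. Remove leaf 2 (neighbor: 3).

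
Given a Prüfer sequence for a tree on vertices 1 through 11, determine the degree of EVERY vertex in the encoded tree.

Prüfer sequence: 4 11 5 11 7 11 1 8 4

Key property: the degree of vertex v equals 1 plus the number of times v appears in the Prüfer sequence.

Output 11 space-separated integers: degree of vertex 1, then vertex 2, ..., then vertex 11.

p_1 = 4: count[4] becomes 1
p_2 = 11: count[11] becomes 1
p_3 = 5: count[5] becomes 1
p_4 = 11: count[11] becomes 2
p_5 = 7: count[7] becomes 1
p_6 = 11: count[11] becomes 3
p_7 = 1: count[1] becomes 1
p_8 = 8: count[8] becomes 1
p_9 = 4: count[4] becomes 2
Degrees (1 + count): deg[1]=1+1=2, deg[2]=1+0=1, deg[3]=1+0=1, deg[4]=1+2=3, deg[5]=1+1=2, deg[6]=1+0=1, deg[7]=1+1=2, deg[8]=1+1=2, deg[9]=1+0=1, deg[10]=1+0=1, deg[11]=1+3=4

Answer: 2 1 1 3 2 1 2 2 1 1 4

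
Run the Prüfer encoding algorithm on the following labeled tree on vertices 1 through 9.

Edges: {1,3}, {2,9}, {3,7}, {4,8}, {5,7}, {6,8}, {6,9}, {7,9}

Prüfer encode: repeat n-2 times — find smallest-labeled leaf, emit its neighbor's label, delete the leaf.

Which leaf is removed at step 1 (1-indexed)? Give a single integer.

Answer: 1

Derivation:
Step 1: current leaves = {1,2,4,5}. Remove leaf 1 (neighbor: 3).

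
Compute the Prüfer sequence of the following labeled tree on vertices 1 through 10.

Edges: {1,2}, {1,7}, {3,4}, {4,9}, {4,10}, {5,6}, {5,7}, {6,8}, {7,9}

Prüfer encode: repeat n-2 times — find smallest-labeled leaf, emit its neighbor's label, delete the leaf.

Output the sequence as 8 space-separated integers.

Answer: 1 7 4 6 5 7 9 4

Derivation:
Step 1: leaves = {2,3,8,10}. Remove smallest leaf 2, emit neighbor 1.
Step 2: leaves = {1,3,8,10}. Remove smallest leaf 1, emit neighbor 7.
Step 3: leaves = {3,8,10}. Remove smallest leaf 3, emit neighbor 4.
Step 4: leaves = {8,10}. Remove smallest leaf 8, emit neighbor 6.
Step 5: leaves = {6,10}. Remove smallest leaf 6, emit neighbor 5.
Step 6: leaves = {5,10}. Remove smallest leaf 5, emit neighbor 7.
Step 7: leaves = {7,10}. Remove smallest leaf 7, emit neighbor 9.
Step 8: leaves = {9,10}. Remove smallest leaf 9, emit neighbor 4.
Done: 2 vertices remain (4, 10). Sequence = [1 7 4 6 5 7 9 4]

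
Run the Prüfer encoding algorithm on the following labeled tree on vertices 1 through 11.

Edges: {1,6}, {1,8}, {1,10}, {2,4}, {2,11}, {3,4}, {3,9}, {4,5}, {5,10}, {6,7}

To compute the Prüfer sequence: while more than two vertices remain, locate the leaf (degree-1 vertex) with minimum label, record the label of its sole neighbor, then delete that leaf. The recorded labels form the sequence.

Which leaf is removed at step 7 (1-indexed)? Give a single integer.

Step 1: current leaves = {7,8,9,11}. Remove leaf 7 (neighbor: 6).
Step 2: current leaves = {6,8,9,11}. Remove leaf 6 (neighbor: 1).
Step 3: current leaves = {8,9,11}. Remove leaf 8 (neighbor: 1).
Step 4: current leaves = {1,9,11}. Remove leaf 1 (neighbor: 10).
Step 5: current leaves = {9,10,11}. Remove leaf 9 (neighbor: 3).
Step 6: current leaves = {3,10,11}. Remove leaf 3 (neighbor: 4).
Step 7: current leaves = {10,11}. Remove leaf 10 (neighbor: 5).

Answer: 10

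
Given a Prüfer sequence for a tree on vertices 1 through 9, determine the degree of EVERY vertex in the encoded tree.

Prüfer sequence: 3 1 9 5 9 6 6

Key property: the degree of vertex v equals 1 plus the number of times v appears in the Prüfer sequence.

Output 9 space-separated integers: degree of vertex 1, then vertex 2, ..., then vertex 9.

p_1 = 3: count[3] becomes 1
p_2 = 1: count[1] becomes 1
p_3 = 9: count[9] becomes 1
p_4 = 5: count[5] becomes 1
p_5 = 9: count[9] becomes 2
p_6 = 6: count[6] becomes 1
p_7 = 6: count[6] becomes 2
Degrees (1 + count): deg[1]=1+1=2, deg[2]=1+0=1, deg[3]=1+1=2, deg[4]=1+0=1, deg[5]=1+1=2, deg[6]=1+2=3, deg[7]=1+0=1, deg[8]=1+0=1, deg[9]=1+2=3

Answer: 2 1 2 1 2 3 1 1 3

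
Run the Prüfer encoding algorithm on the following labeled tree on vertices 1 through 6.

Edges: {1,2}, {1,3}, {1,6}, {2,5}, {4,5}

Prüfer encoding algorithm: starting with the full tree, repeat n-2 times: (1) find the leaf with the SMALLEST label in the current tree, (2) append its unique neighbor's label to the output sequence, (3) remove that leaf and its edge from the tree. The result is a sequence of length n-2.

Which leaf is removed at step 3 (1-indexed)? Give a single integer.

Step 1: current leaves = {3,4,6}. Remove leaf 3 (neighbor: 1).
Step 2: current leaves = {4,6}. Remove leaf 4 (neighbor: 5).
Step 3: current leaves = {5,6}. Remove leaf 5 (neighbor: 2).

Answer: 5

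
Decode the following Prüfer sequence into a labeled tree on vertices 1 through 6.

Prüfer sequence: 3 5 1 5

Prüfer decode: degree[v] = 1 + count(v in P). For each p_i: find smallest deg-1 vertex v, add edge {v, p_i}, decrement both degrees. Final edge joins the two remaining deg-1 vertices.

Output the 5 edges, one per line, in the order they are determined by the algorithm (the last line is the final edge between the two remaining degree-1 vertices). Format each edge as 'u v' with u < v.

Answer: 2 3
3 5
1 4
1 5
5 6

Derivation:
Initial degrees: {1:2, 2:1, 3:2, 4:1, 5:3, 6:1}
Step 1: smallest deg-1 vertex = 2, p_1 = 3. Add edge {2,3}. Now deg[2]=0, deg[3]=1.
Step 2: smallest deg-1 vertex = 3, p_2 = 5. Add edge {3,5}. Now deg[3]=0, deg[5]=2.
Step 3: smallest deg-1 vertex = 4, p_3 = 1. Add edge {1,4}. Now deg[4]=0, deg[1]=1.
Step 4: smallest deg-1 vertex = 1, p_4 = 5. Add edge {1,5}. Now deg[1]=0, deg[5]=1.
Final: two remaining deg-1 vertices are 5, 6. Add edge {5,6}.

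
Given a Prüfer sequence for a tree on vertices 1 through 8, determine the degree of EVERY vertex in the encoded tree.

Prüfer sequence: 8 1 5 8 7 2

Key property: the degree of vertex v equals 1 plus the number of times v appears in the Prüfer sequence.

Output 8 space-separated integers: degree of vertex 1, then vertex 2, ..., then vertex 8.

Answer: 2 2 1 1 2 1 2 3

Derivation:
p_1 = 8: count[8] becomes 1
p_2 = 1: count[1] becomes 1
p_3 = 5: count[5] becomes 1
p_4 = 8: count[8] becomes 2
p_5 = 7: count[7] becomes 1
p_6 = 2: count[2] becomes 1
Degrees (1 + count): deg[1]=1+1=2, deg[2]=1+1=2, deg[3]=1+0=1, deg[4]=1+0=1, deg[5]=1+1=2, deg[6]=1+0=1, deg[7]=1+1=2, deg[8]=1+2=3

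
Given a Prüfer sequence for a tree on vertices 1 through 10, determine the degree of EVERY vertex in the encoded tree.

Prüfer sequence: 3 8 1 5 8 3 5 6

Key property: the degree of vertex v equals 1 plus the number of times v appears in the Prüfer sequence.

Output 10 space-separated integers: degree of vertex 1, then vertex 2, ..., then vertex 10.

p_1 = 3: count[3] becomes 1
p_2 = 8: count[8] becomes 1
p_3 = 1: count[1] becomes 1
p_4 = 5: count[5] becomes 1
p_5 = 8: count[8] becomes 2
p_6 = 3: count[3] becomes 2
p_7 = 5: count[5] becomes 2
p_8 = 6: count[6] becomes 1
Degrees (1 + count): deg[1]=1+1=2, deg[2]=1+0=1, deg[3]=1+2=3, deg[4]=1+0=1, deg[5]=1+2=3, deg[6]=1+1=2, deg[7]=1+0=1, deg[8]=1+2=3, deg[9]=1+0=1, deg[10]=1+0=1

Answer: 2 1 3 1 3 2 1 3 1 1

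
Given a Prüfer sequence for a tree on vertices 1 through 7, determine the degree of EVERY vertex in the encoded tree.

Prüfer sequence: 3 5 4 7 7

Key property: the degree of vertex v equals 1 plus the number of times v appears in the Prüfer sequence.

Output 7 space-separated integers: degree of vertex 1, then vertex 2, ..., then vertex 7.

Answer: 1 1 2 2 2 1 3

Derivation:
p_1 = 3: count[3] becomes 1
p_2 = 5: count[5] becomes 1
p_3 = 4: count[4] becomes 1
p_4 = 7: count[7] becomes 1
p_5 = 7: count[7] becomes 2
Degrees (1 + count): deg[1]=1+0=1, deg[2]=1+0=1, deg[3]=1+1=2, deg[4]=1+1=2, deg[5]=1+1=2, deg[6]=1+0=1, deg[7]=1+2=3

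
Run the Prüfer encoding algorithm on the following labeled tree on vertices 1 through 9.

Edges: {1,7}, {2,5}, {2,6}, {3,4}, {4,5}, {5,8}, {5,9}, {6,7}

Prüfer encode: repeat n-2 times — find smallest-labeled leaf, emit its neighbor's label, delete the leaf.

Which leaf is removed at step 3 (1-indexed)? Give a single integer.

Answer: 4

Derivation:
Step 1: current leaves = {1,3,8,9}. Remove leaf 1 (neighbor: 7).
Step 2: current leaves = {3,7,8,9}. Remove leaf 3 (neighbor: 4).
Step 3: current leaves = {4,7,8,9}. Remove leaf 4 (neighbor: 5).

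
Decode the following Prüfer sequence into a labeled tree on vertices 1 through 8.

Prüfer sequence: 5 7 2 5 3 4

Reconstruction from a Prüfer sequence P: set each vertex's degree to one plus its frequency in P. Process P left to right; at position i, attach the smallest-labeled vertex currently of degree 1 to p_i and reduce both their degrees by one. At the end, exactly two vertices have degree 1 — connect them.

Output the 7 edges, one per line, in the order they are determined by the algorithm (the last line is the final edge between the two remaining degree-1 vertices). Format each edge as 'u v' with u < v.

Initial degrees: {1:1, 2:2, 3:2, 4:2, 5:3, 6:1, 7:2, 8:1}
Step 1: smallest deg-1 vertex = 1, p_1 = 5. Add edge {1,5}. Now deg[1]=0, deg[5]=2.
Step 2: smallest deg-1 vertex = 6, p_2 = 7. Add edge {6,7}. Now deg[6]=0, deg[7]=1.
Step 3: smallest deg-1 vertex = 7, p_3 = 2. Add edge {2,7}. Now deg[7]=0, deg[2]=1.
Step 4: smallest deg-1 vertex = 2, p_4 = 5. Add edge {2,5}. Now deg[2]=0, deg[5]=1.
Step 5: smallest deg-1 vertex = 5, p_5 = 3. Add edge {3,5}. Now deg[5]=0, deg[3]=1.
Step 6: smallest deg-1 vertex = 3, p_6 = 4. Add edge {3,4}. Now deg[3]=0, deg[4]=1.
Final: two remaining deg-1 vertices are 4, 8. Add edge {4,8}.

Answer: 1 5
6 7
2 7
2 5
3 5
3 4
4 8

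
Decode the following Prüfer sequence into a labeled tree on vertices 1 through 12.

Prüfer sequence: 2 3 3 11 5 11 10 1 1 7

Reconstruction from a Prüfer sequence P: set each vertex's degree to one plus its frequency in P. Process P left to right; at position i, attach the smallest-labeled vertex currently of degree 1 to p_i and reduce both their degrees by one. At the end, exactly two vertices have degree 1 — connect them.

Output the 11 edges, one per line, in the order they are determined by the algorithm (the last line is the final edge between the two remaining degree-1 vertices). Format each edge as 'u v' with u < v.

Initial degrees: {1:3, 2:2, 3:3, 4:1, 5:2, 6:1, 7:2, 8:1, 9:1, 10:2, 11:3, 12:1}
Step 1: smallest deg-1 vertex = 4, p_1 = 2. Add edge {2,4}. Now deg[4]=0, deg[2]=1.
Step 2: smallest deg-1 vertex = 2, p_2 = 3. Add edge {2,3}. Now deg[2]=0, deg[3]=2.
Step 3: smallest deg-1 vertex = 6, p_3 = 3. Add edge {3,6}. Now deg[6]=0, deg[3]=1.
Step 4: smallest deg-1 vertex = 3, p_4 = 11. Add edge {3,11}. Now deg[3]=0, deg[11]=2.
Step 5: smallest deg-1 vertex = 8, p_5 = 5. Add edge {5,8}. Now deg[8]=0, deg[5]=1.
Step 6: smallest deg-1 vertex = 5, p_6 = 11. Add edge {5,11}. Now deg[5]=0, deg[11]=1.
Step 7: smallest deg-1 vertex = 9, p_7 = 10. Add edge {9,10}. Now deg[9]=0, deg[10]=1.
Step 8: smallest deg-1 vertex = 10, p_8 = 1. Add edge {1,10}. Now deg[10]=0, deg[1]=2.
Step 9: smallest deg-1 vertex = 11, p_9 = 1. Add edge {1,11}. Now deg[11]=0, deg[1]=1.
Step 10: smallest deg-1 vertex = 1, p_10 = 7. Add edge {1,7}. Now deg[1]=0, deg[7]=1.
Final: two remaining deg-1 vertices are 7, 12. Add edge {7,12}.

Answer: 2 4
2 3
3 6
3 11
5 8
5 11
9 10
1 10
1 11
1 7
7 12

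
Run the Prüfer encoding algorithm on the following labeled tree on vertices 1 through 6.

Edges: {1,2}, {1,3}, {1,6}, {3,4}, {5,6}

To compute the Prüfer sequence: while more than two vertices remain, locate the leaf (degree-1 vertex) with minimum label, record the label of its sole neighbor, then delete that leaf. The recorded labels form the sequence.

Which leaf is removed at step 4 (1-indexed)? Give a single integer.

Step 1: current leaves = {2,4,5}. Remove leaf 2 (neighbor: 1).
Step 2: current leaves = {4,5}. Remove leaf 4 (neighbor: 3).
Step 3: current leaves = {3,5}. Remove leaf 3 (neighbor: 1).
Step 4: current leaves = {1,5}. Remove leaf 1 (neighbor: 6).

Answer: 1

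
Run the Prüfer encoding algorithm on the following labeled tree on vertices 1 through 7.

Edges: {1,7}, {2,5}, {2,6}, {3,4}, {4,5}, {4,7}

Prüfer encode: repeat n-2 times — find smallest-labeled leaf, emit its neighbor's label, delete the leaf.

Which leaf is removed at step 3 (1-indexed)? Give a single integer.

Answer: 6

Derivation:
Step 1: current leaves = {1,3,6}. Remove leaf 1 (neighbor: 7).
Step 2: current leaves = {3,6,7}. Remove leaf 3 (neighbor: 4).
Step 3: current leaves = {6,7}. Remove leaf 6 (neighbor: 2).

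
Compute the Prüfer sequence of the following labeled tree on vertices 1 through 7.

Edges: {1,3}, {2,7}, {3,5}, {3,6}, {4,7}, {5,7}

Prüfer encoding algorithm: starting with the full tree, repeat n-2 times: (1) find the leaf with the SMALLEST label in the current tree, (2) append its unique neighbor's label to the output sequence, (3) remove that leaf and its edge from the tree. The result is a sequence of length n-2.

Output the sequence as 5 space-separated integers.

Answer: 3 7 7 3 5

Derivation:
Step 1: leaves = {1,2,4,6}. Remove smallest leaf 1, emit neighbor 3.
Step 2: leaves = {2,4,6}. Remove smallest leaf 2, emit neighbor 7.
Step 3: leaves = {4,6}. Remove smallest leaf 4, emit neighbor 7.
Step 4: leaves = {6,7}. Remove smallest leaf 6, emit neighbor 3.
Step 5: leaves = {3,7}. Remove smallest leaf 3, emit neighbor 5.
Done: 2 vertices remain (5, 7). Sequence = [3 7 7 3 5]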